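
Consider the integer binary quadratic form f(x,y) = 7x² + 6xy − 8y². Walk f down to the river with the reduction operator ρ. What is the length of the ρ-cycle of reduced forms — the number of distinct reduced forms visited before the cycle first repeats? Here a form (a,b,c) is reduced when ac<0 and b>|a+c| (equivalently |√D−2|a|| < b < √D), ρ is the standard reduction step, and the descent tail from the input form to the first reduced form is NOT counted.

D = 260, ⌊√D⌋ = 16
river: ρ → (-8,10,5)
river: ρ → (5,10,-8)
river: ρ → (-8,6,7)
river: ρ → (7,8,-7)
river: ρ → (-7,6,8)
river: ρ → (8,10,-5)
river: ρ → (-5,10,8)
river: ρ → (8,6,-7)
river: ρ → (-7,8,7)
river: ρ → (7,6,-8)
ρ-cycle length = 10 (tail of 0 descent steps not counted)

10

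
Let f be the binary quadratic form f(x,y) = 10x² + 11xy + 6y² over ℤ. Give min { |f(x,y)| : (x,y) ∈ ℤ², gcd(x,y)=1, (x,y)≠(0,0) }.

translate: b→-9 (≡11 mod 20), so (10,11,6)→(10,-9,5)
flip: (10,-9,5)→(5,9,10)
translate: b→-1 (≡9 mod 10), so (5,9,10)→(5,-1,6)
reduced (well bottom): (5,-1,6) with a≤c, −a<b≤a
well minimum = a = 5

5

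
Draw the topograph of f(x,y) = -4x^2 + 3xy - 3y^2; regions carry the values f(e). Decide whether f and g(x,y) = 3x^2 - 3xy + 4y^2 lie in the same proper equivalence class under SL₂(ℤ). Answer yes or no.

D₁ = -39, D₂ = -39
f is negative-definite; reduce −f:
−f: flip: (4,-3,3)→(3,3,4)
−f: reduced (well bottom): (3,3,4) with a≤c, −a<b≤a
flip sign back: reduced form of f is (-3,-3,-4)
g: translate: b→3 (≡-3 mod 6), so (3,-3,4)→(3,3,4)
g: reduced (well bottom): (3,3,4) with a≤c, −a<b≤a
reduced forms (-3, -3, -4) vs (3, 3, 4) ⇒ inequivalent

no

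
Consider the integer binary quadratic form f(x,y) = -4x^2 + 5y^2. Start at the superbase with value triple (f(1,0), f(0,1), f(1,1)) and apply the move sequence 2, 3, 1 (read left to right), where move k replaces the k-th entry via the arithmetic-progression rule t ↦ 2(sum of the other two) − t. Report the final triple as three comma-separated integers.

start (-4,5,1) = (f(1,0),f(0,1),f(1,1))
replace slot 2: 2·((-4)+1) − 5 = -11 → (-4,-11,1)
replace slot 3: 2·((-4)+(-11)) − 1 = -31 → (-4,-11,-31)
replace slot 1: 2·((-11)+(-31)) − (-4) = -80 → (-80,-11,-31)

-80,-11,-31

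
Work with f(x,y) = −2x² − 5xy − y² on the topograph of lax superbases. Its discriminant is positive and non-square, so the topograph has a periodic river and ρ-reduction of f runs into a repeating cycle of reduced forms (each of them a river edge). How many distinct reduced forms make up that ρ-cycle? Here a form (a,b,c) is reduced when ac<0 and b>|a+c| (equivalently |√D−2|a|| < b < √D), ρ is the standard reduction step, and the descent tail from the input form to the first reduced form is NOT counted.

D = 17, ⌊√D⌋ = 4
descent: ρ → (-1,3,2)  [lands on river]
river: ρ → (2,1,-2)
river: ρ → (-2,3,1)
river: ρ → (1,3,-2)
river: ρ → (-2,1,2)
river: ρ → (2,3,-1)
ρ-cycle length = 6 (tail of 1 descent step not counted)

6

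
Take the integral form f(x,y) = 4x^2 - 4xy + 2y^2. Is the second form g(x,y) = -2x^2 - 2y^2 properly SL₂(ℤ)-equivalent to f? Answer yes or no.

D₁ = -16, D₂ = -16
f: translate: b→4 (≡-4 mod 8), so (4,-4,2)→(4,4,2)
f: flip: (4,4,2)→(2,-4,4)
f: translate: b→0 (≡-4 mod 4), so (2,-4,4)→(2,0,2)
f: reduced (well bottom): (2,0,2) with a≤c, −a<b≤a
g is negative-definite; reduce −g:
−g: reduced (well bottom): (2,0,2) with a≤c, −a<b≤a
flip sign back: reduced form of g is (-2,0,-2)
reduced forms (2, 0, 2) vs (-2, 0, -2) ⇒ inequivalent

no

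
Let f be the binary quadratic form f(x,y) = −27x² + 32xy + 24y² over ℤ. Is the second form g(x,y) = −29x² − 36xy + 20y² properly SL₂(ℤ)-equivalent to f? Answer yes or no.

D₁ = 3616, D₂ = 3616
river cycle of f (length 8): (24, 16, -35), (-35, 54, 5), (5, 56, -24), (-24, 40, 21), (21, 44, -20), (-20, 36, 29), (29, 22, -27), (-27, 32, 24)
river cycle of g (length 8): (20, 36, -29), (-29, 22, 27), (27, 32, -24), (-24, 16, 35), (35, 54, -5), (-5, 56, 24), (24, 40, -21), (-21, 44, 20)
cycles differ ⇒ inequivalent

no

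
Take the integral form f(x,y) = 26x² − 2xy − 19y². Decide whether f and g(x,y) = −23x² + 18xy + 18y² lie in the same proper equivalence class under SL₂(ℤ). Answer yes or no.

D₁ = 1980, D₂ = 1980
river cycle of f (length 4): (-19, 40, 5), (5, 40, -19), (-19, 36, 9), (9, 36, -19)
river cycle of g (length 8): (18, 18, -23), (-23, 28, 13), (13, 24, -27), (-27, 30, 10), (10, 30, -27), (-27, 24, 13), (13, 28, -23), (-23, 18, 18)
cycles differ ⇒ inequivalent

no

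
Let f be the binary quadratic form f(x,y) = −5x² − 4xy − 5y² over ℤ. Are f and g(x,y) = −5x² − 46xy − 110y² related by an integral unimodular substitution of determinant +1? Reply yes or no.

D₁ = -84, D₂ = -84
f is negative-definite; reduce −f:
−f: reduced (well bottom): (5,4,5) with a≤c, −a<b≤a
flip sign back: reduced form of f is (-5,-4,-5)
g is negative-definite; reduce −g:
−g: translate: b→-4 (≡46 mod 10), so (5,46,110)→(5,-4,5)
−g: flip: (5,-4,5)→(5,4,5)
−g: reduced (well bottom): (5,4,5) with a≤c, −a<b≤a
flip sign back: reduced form of g is (-5,-4,-5)
reduced forms (-5, -4, -5) vs (-5, -4, -5) ⇒ equivalent

yes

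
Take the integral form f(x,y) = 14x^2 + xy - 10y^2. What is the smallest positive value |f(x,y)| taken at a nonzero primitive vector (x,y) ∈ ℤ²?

descent: ρ → (-10,19,5)  [lands on river]
river: ρ → (5,21,-6)
river: ρ → (-6,15,14)
river: ρ → (14,13,-7)
river: ρ → (-7,15,12)
river: ρ → (12,9,-10)
river: ρ → (-10,11,11)
river: ρ → (11,11,-10)
river: ρ → (-10,9,12)
river: ρ → (12,15,-7)
river: ρ → (-7,13,14)
river: ρ → (14,15,-6)
river: ρ → (-6,21,5)
river: ρ → (5,19,-10)
river: ρ → (-10,21,3)
river: ρ → (3,21,-10)
closes: descent 1, river 16
min |a| on river = 3

3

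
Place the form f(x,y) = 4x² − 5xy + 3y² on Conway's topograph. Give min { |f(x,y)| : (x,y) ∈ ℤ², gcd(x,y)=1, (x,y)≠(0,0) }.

translate: b→3 (≡-5 mod 8), so (4,-5,3)→(4,3,2)
flip: (4,3,2)→(2,-3,4)
translate: b→1 (≡-3 mod 4), so (2,-3,4)→(2,1,3)
reduced (well bottom): (2,1,3) with a≤c, −a<b≤a
well minimum = a = 2

2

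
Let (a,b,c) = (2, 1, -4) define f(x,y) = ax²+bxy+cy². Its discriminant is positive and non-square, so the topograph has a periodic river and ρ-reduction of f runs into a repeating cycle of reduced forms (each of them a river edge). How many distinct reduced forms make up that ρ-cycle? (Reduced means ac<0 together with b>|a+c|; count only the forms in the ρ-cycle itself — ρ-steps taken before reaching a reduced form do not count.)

D = 33, ⌊√D⌋ = 5
descent: ρ → (-4,-1,2)
descent: ρ → (2,5,-1)  [lands on river]
river: ρ → (-1,5,2)
river: ρ → (2,3,-3)
river: ρ → (-3,3,2)
ρ-cycle length = 4 (tail of 2 descent steps not counted)

4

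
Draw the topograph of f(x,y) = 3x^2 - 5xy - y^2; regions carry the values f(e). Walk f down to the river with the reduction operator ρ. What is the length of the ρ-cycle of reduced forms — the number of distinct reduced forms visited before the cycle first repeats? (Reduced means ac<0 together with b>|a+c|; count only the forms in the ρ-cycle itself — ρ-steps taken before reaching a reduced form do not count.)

D = 37, ⌊√D⌋ = 6
descent: ρ → (-1,5,3)  [lands on river]
river: ρ → (3,1,-3)
river: ρ → (-3,5,1)
river: ρ → (1,5,-3)
river: ρ → (-3,1,3)
river: ρ → (3,5,-1)
ρ-cycle length = 6 (tail of 1 descent step not counted)

6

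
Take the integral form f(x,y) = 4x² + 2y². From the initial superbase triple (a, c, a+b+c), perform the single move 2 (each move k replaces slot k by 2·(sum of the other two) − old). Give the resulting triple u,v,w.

start (4,2,6) = (f(1,0),f(0,1),f(1,1))
replace slot 2: 2·(4+6) − 2 = 18 → (4,18,6)

4,18,6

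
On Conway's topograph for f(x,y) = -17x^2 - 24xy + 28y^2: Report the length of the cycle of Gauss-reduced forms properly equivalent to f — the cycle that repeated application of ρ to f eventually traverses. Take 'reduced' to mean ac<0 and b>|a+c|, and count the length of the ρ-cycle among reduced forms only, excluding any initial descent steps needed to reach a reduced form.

D = 2480, ⌊√D⌋ = 49
descent: ρ → (28,24,-17)  [lands on river]
river: ρ → (-17,44,8)
river: ρ → (8,36,-37)
river: ρ → (-37,38,7)
river: ρ → (7,46,-13)
river: ρ → (-13,32,28)
ρ-cycle length = 6 (tail of 1 descent step not counted)

6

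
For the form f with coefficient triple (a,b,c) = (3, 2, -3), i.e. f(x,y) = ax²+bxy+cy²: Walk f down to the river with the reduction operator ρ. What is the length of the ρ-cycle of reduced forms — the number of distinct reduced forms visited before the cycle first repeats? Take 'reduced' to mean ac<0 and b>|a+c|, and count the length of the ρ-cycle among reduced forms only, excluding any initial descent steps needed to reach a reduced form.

D = 40, ⌊√D⌋ = 6
river: ρ → (-3,4,2)
river: ρ → (2,4,-3)
river: ρ → (-3,2,3)
river: ρ → (3,4,-2)
river: ρ → (-2,4,3)
river: ρ → (3,2,-3)
ρ-cycle length = 6 (tail of 0 descent steps not counted)

6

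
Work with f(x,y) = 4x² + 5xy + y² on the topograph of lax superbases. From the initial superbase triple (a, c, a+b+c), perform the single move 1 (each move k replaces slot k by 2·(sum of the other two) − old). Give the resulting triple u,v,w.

start (4,1,10) = (f(1,0),f(0,1),f(1,1))
replace slot 1: 2·(1+10) − 4 = 18 → (18,1,10)

18,1,10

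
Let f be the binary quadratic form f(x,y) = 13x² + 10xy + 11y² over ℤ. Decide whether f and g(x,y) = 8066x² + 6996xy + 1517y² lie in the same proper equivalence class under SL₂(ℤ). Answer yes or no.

D₁ = -472, D₂ = -472
f: flip: (13,10,11)→(11,-10,13)
f: reduced (well bottom): (11,-10,13) with a≤c, −a<b≤a
g: flip: (8066,6996,1517)→(1517,-6996,8066)
g: translate: b→-928 (≡-6996 mod 3034), so (1517,-6996,8066)→(1517,-928,142)
g: flip: (1517,-928,142)→(142,928,1517)
g: translate: b→76 (≡928 mod 284), so (142,928,1517)→(142,76,11)
g: flip: (142,76,11)→(11,-76,142)
g: translate: b→-10 (≡-76 mod 22), so (11,-76,142)→(11,-10,13)
g: reduced (well bottom): (11,-10,13) with a≤c, −a<b≤a
reduced forms (11, -10, 13) vs (11, -10, 13) ⇒ equivalent

yes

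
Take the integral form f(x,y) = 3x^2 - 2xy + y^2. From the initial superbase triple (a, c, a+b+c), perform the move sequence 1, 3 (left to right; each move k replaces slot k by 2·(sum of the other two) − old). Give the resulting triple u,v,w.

start (3,1,2) = (f(1,0),f(0,1),f(1,1))
replace slot 1: 2·(1+2) − 3 = 3 → (3,1,2)
replace slot 3: 2·(3+1) − 2 = 6 → (3,1,6)

3,1,6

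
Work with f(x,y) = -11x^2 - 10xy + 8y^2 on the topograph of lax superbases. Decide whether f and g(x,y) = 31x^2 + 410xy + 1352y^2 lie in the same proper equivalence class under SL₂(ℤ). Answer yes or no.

D₁ = 452, D₂ = 452
river cycle of f (length 18): (8, 10, -11), (-11, 12, 7), (7, 16, -7), (-7, 12, 11), (11, 10, -8), (-8, 6, 13), (13, 20, -1), (-1, 20, 13), (13, 6, -8), (-8, 10, 11), … (8 more)
river cycle of g (length 18): (1, 20, -13), (-13, 6, 8), (8, 10, -11), (-11, 12, 7), (7, 16, -7), (-7, 12, 11), (11, 10, -8), (-8, 6, 13), (13, 20, -1), (-1, 20, 13), … (8 more)
cycles coincide ⇒ equivalent

yes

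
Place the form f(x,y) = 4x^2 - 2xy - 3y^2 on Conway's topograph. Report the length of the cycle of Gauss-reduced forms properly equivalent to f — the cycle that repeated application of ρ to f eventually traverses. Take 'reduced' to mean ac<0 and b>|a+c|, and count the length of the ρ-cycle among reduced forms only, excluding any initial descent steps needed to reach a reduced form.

D = 52, ⌊√D⌋ = 7
descent: ρ → (-3,2,4)  [lands on river]
river: ρ → (4,6,-1)
river: ρ → (-1,6,4)
river: ρ → (4,2,-3)
river: ρ → (-3,4,3)
river: ρ → (3,2,-4)
river: ρ → (-4,6,1)
river: ρ → (1,6,-4)
river: ρ → (-4,2,3)
river: ρ → (3,4,-3)
ρ-cycle length = 10 (tail of 1 descent step not counted)

10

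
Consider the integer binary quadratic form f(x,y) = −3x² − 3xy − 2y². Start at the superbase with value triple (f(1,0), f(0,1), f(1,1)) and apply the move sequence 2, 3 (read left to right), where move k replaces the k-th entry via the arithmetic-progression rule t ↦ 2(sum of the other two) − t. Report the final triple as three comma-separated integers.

start (-3,-2,-8) = (f(1,0),f(0,1),f(1,1))
replace slot 2: 2·((-3)+(-8)) − (-2) = -20 → (-3,-20,-8)
replace slot 3: 2·((-3)+(-20)) − (-8) = -38 → (-3,-20,-38)

-3,-20,-38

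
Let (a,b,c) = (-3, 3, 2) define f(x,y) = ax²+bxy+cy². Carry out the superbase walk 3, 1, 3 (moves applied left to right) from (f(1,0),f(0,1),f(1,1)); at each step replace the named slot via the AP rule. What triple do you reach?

start (-3,2,2) = (f(1,0),f(0,1),f(1,1))
replace slot 3: 2·((-3)+2) − 2 = -4 → (-3,2,-4)
replace slot 1: 2·(2+(-4)) − (-3) = -1 → (-1,2,-4)
replace slot 3: 2·((-1)+2) − (-4) = 6 → (-1,2,6)

-1,2,6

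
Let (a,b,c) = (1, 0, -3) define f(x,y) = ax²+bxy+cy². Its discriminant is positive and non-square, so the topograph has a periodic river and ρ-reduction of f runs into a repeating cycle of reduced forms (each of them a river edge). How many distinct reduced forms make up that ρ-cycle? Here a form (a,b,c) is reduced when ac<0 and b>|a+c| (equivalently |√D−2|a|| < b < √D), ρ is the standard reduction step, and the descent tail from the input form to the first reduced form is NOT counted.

D = 12, ⌊√D⌋ = 3
descent: ρ → (-3,0,1)
descent: ρ → (1,2,-2)  [lands on river]
river: ρ → (-2,2,1)
ρ-cycle length = 2 (tail of 2 descent steps not counted)

2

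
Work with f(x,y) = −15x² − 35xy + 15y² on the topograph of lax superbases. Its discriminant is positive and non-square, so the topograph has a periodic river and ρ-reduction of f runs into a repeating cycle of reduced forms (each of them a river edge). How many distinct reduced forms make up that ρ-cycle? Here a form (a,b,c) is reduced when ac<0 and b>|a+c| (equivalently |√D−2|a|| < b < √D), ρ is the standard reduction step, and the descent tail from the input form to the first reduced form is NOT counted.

D = 2125, ⌊√D⌋ = 46
descent: ρ → (15,35,-15)  [lands on river]
river: ρ → (-15,25,25)
river: ρ → (25,25,-15)
river: ρ → (-15,35,15)
river: ρ → (15,25,-25)
river: ρ → (-25,25,15)
ρ-cycle length = 6 (tail of 1 descent step not counted)

6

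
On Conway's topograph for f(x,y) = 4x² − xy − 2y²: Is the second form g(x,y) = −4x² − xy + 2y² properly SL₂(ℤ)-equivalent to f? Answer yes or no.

D₁ = 33, D₂ = 33
river cycle of f (length 4): (-2, 5, 1), (1, 5, -2), (-2, 3, 3), (3, 3, -2)
river cycle of g (length 4): (2, 5, -1), (-1, 5, 2), (2, 3, -3), (-3, 3, 2)
cycles differ ⇒ inequivalent

no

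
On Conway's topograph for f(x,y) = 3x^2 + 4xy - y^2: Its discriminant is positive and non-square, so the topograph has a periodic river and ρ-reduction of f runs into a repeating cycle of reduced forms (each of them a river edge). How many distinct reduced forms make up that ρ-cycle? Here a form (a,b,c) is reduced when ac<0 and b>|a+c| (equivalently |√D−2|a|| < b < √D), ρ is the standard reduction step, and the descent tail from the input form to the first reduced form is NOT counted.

D = 28, ⌊√D⌋ = 5
river: ρ → (-1,4,3)
river: ρ → (3,2,-2)
river: ρ → (-2,2,3)
river: ρ → (3,4,-1)
ρ-cycle length = 4 (tail of 0 descent steps not counted)

4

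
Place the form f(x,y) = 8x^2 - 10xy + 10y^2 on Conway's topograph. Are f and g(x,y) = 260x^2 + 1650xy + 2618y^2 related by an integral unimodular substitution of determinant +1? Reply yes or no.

D₁ = -220, D₂ = -220
f: translate: b→6 (≡-10 mod 16), so (8,-10,10)→(8,6,8)
f: reduced (well bottom): (8,6,8) with a≤c, −a<b≤a
g: translate: b→90 (≡1650 mod 520), so (260,1650,2618)→(260,90,8)
g: flip: (260,90,8)→(8,-90,260)
g: translate: b→6 (≡-90 mod 16), so (8,-90,260)→(8,6,8)
g: reduced (well bottom): (8,6,8) with a≤c, −a<b≤a
reduced forms (8, 6, 8) vs (8, 6, 8) ⇒ equivalent

yes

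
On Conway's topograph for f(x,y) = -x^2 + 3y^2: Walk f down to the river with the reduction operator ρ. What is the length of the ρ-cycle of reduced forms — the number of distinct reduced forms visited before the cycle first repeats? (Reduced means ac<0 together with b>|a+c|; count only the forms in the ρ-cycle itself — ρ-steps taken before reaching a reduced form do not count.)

D = 12, ⌊√D⌋ = 3
descent: ρ → (3,0,-1)
descent: ρ → (-1,2,2)  [lands on river]
river: ρ → (2,2,-1)
ρ-cycle length = 2 (tail of 2 descent steps not counted)

2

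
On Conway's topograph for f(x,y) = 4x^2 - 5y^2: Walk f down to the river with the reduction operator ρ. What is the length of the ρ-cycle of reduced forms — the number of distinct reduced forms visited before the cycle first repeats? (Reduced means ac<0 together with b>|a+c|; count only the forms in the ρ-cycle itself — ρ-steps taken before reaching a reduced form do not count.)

D = 80, ⌊√D⌋ = 8
descent: ρ → (-5,0,4)
descent: ρ → (4,8,-1)  [lands on river]
river: ρ → (-1,8,4)
ρ-cycle length = 2 (tail of 2 descent steps not counted)

2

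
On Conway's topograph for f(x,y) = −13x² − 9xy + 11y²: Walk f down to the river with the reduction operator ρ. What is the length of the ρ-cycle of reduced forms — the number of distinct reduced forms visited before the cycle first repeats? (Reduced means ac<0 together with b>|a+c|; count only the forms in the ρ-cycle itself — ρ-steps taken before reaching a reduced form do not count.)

D = 653, ⌊√D⌋ = 25
descent: ρ → (11,9,-13)  [lands on river]
river: ρ → (-13,17,7)
river: ρ → (7,25,-1)
river: ρ → (-1,25,7)
river: ρ → (7,17,-13)
river: ρ → (-13,9,11)
river: ρ → (11,13,-11)
river: ρ → (-11,9,13)
river: ρ → (13,17,-7)
river: ρ → (-7,25,1)
river: ρ → (1,25,-7)
river: ρ → (-7,17,13)
river: ρ → (13,9,-11)
river: ρ → (-11,13,11)
ρ-cycle length = 14 (tail of 1 descent step not counted)

14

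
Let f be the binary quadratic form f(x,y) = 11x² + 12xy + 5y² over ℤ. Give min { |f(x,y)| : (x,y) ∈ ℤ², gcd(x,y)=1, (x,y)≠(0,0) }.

translate: b→-10 (≡12 mod 22), so (11,12,5)→(11,-10,4)
flip: (11,-10,4)→(4,10,11)
translate: b→2 (≡10 mod 8), so (4,10,11)→(4,2,5)
reduced (well bottom): (4,2,5) with a≤c, −a<b≤a
well minimum = a = 4

4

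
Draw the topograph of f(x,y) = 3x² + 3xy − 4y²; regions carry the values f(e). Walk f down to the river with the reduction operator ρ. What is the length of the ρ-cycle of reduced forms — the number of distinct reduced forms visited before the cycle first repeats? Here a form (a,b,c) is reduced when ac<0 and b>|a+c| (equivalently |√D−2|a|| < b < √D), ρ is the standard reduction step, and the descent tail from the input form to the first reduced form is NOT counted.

D = 57, ⌊√D⌋ = 7
river: ρ → (-4,5,2)
river: ρ → (2,7,-1)
river: ρ → (-1,7,2)
river: ρ → (2,5,-4)
river: ρ → (-4,3,3)
river: ρ → (3,3,-4)
ρ-cycle length = 6 (tail of 0 descent steps not counted)

6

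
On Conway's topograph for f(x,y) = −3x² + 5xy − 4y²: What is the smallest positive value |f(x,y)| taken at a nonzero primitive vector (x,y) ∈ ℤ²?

translate: b→1 (≡-5 mod 6), so (3,-5,4)→(3,1,2)
flip: (3,1,2)→(2,-1,3)
reduced (well bottom): (2,-1,3) with a≤c, −a<b≤a
well minimum |f| = |-2| = 2 (negative-definite)

2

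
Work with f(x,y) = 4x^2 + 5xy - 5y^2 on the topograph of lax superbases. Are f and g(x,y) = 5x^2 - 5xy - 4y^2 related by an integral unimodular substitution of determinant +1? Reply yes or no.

D₁ = 105, D₂ = 105
river cycle of f (length 6): (-5, 5, 4), (4, 3, -6), (-6, 9, 1), (1, 9, -6), (-6, 3, 4), (4, 5, -5)
river cycle of g (length 6): (-4, 5, 5), (5, 5, -4), (-4, 3, 6), (6, 9, -1), (-1, 9, 6), (6, 3, -4)
cycles differ ⇒ inequivalent

no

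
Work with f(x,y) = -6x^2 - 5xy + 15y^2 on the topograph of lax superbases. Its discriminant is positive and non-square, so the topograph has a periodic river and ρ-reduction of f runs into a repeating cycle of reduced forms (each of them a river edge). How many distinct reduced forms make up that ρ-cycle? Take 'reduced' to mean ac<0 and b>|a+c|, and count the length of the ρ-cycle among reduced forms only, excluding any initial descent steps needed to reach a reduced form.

D = 385, ⌊√D⌋ = 19
descent: ρ → (15,5,-6)
descent: ρ → (-6,19,1)  [lands on river]
river: ρ → (1,19,-6)
river: ρ → (-6,17,4)
river: ρ → (4,15,-10)
river: ρ → (-10,5,9)
river: ρ → (9,13,-6)
river: ρ → (-6,11,11)
river: ρ → (11,11,-6)
river: ρ → (-6,13,9)
river: ρ → (9,5,-10)
river: ρ → (-10,15,4)
river: ρ → (4,17,-6)
ρ-cycle length = 12 (tail of 2 descent steps not counted)

12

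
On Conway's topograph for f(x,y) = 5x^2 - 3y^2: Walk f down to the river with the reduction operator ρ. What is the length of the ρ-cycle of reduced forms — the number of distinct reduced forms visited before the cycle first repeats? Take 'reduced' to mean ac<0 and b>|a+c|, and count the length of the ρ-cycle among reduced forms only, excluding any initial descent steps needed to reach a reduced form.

D = 60, ⌊√D⌋ = 7
descent: ρ → (-3,6,2)  [lands on river]
river: ρ → (2,6,-3)
ρ-cycle length = 2 (tail of 1 descent step not counted)

2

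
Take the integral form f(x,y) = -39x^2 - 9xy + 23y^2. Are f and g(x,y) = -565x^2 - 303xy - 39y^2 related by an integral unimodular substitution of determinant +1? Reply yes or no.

D₁ = 3669, D₂ = 3669
river cycle of f (length 24): (23, 55, -7), (-7, 57, 15), (15, 33, -43), (-43, 53, 5), (5, 57, -21), (-21, 27, 35), (35, 43, -13), (-13, 35, 47), (47, 59, -1), (-1, 59, 47), … (14 more)
river cycle of g (length 24): (23, 55, -7), (-7, 57, 15), (15, 33, -43), (-43, 53, 5), (5, 57, -21), (-21, 27, 35), (35, 43, -13), (-13, 35, 47), (47, 59, -1), (-1, 59, 47), … (14 more)
cycles coincide ⇒ equivalent

yes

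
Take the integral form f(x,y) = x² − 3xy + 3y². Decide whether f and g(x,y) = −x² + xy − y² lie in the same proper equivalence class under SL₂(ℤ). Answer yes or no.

D₁ = -3, D₂ = -3
f: translate: b→1 (≡-3 mod 2), so (1,-3,3)→(1,1,1)
f: reduced (well bottom): (1,1,1) with a≤c, −a<b≤a
g is negative-definite; reduce −g:
−g: translate: b→1 (≡-1 mod 2), so (1,-1,1)→(1,1,1)
−g: reduced (well bottom): (1,1,1) with a≤c, −a<b≤a
flip sign back: reduced form of g is (-1,-1,-1)
reduced forms (1, 1, 1) vs (-1, -1, -1) ⇒ inequivalent

no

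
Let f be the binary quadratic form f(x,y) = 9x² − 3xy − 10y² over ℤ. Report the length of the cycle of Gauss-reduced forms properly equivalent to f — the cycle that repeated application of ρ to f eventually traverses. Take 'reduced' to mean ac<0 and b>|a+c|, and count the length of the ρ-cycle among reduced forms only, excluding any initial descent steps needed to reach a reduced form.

D = 369, ⌊√D⌋ = 19
descent: ρ → (-10,3,9)  [lands on river]
river: ρ → (9,15,-4)
river: ρ → (-4,17,5)
river: ρ → (5,13,-10)
river: ρ → (-10,7,8)
river: ρ → (8,9,-9)
river: ρ → (-9,9,8)
river: ρ → (8,7,-10)
river: ρ → (-10,13,5)
river: ρ → (5,17,-4)
river: ρ → (-4,15,9)
river: ρ → (9,3,-10)
river: ρ → (-10,17,2)
river: ρ → (2,19,-1)
river: ρ → (-1,19,2)
river: ρ → (2,17,-10)
ρ-cycle length = 16 (tail of 1 descent step not counted)

16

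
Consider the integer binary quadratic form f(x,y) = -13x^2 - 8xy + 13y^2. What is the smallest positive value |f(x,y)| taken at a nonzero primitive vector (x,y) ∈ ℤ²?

descent: ρ → (13,8,-13)  [lands on river]
river: ρ → (-13,18,8)
river: ρ → (8,14,-17)
river: ρ → (-17,20,5)
river: ρ → (5,20,-17)
river: ρ → (-17,14,8)
river: ρ → (8,18,-13)
river: ρ → (-13,8,13)
river: ρ → (13,18,-8)
river: ρ → (-8,14,17)
river: ρ → (17,20,-5)
river: ρ → (-5,20,17)
river: ρ → (17,14,-8)
river: ρ → (-8,18,13)
closes: descent 1, river 14
min |a| on river = 5

5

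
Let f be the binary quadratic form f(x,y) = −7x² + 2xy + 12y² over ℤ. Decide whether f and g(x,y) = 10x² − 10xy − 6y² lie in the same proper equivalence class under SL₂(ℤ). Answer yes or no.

D₁ = 340, D₂ = 340
river cycle of f (length 14): (-7, 16, 3), (3, 14, -12), (-12, 10, 5), (5, 10, -12), (-12, 14, 3), (3, 16, -7), (-7, 12, 7), (7, 16, -3), (-3, 14, 12), (12, 10, -5), … (4 more)
river cycle of g (length 6): (-6, 10, 10), (10, 10, -6), (-6, 14, 6), (6, 10, -10), (-10, 10, 6), (6, 14, -6)
cycles differ ⇒ inequivalent

no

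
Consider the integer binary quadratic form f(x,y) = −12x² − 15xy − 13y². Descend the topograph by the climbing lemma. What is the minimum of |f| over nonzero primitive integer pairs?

translate: b→-9 (≡15 mod 24), so (12,15,13)→(12,-9,10)
flip: (12,-9,10)→(10,9,12)
reduced (well bottom): (10,9,12) with a≤c, −a<b≤a
well minimum |f| = |-10| = 10 (negative-definite)

10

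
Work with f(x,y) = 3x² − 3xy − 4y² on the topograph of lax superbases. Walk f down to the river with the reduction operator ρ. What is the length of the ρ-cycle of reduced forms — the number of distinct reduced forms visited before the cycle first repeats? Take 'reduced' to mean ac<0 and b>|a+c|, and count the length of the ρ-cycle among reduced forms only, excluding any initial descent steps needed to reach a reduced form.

D = 57, ⌊√D⌋ = 7
descent: ρ → (-4,3,3)  [lands on river]
river: ρ → (3,3,-4)
river: ρ → (-4,5,2)
river: ρ → (2,7,-1)
river: ρ → (-1,7,2)
river: ρ → (2,5,-4)
ρ-cycle length = 6 (tail of 1 descent step not counted)

6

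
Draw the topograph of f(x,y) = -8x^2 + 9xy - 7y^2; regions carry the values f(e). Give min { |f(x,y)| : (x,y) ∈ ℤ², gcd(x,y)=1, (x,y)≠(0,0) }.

translate: b→7 (≡-9 mod 16), so (8,-9,7)→(8,7,6)
flip: (8,7,6)→(6,-7,8)
translate: b→5 (≡-7 mod 12), so (6,-7,8)→(6,5,7)
reduced (well bottom): (6,5,7) with a≤c, −a<b≤a
well minimum |f| = |-6| = 6 (negative-definite)

6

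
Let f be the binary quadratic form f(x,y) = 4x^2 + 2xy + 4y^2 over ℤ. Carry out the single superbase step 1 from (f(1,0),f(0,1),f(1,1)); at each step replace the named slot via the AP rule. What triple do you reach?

start (4,4,10) = (f(1,0),f(0,1),f(1,1))
replace slot 1: 2·(4+10) − 4 = 24 → (24,4,10)

24,4,10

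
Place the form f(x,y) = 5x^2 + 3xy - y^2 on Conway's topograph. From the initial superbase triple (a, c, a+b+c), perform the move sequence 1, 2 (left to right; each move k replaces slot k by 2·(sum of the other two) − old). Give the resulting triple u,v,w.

start (5,-1,7) = (f(1,0),f(0,1),f(1,1))
replace slot 1: 2·((-1)+7) − 5 = 7 → (7,-1,7)
replace slot 2: 2·(7+7) − (-1) = 29 → (7,29,7)

7,29,7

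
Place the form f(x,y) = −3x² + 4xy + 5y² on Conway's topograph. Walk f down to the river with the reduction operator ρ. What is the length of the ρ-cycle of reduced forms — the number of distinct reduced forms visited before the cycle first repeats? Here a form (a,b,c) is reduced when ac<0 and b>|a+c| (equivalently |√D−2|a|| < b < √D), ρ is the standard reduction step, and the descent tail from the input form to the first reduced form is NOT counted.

D = 76, ⌊√D⌋ = 8
river: ρ → (5,6,-2)
river: ρ → (-2,6,5)
river: ρ → (5,4,-3)
river: ρ → (-3,8,1)
river: ρ → (1,8,-3)
river: ρ → (-3,4,5)
ρ-cycle length = 6 (tail of 0 descent steps not counted)

6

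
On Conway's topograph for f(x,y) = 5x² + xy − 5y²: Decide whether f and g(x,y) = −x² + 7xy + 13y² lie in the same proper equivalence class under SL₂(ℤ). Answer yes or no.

D₁ = 101, D₂ = 101
river cycle of f (length 6): (-5, 9, 1), (1, 9, -5), (-5, 1, 5), (5, 9, -1), (-1, 9, 5), (5, 1, -5)
river cycle of g (length 6): (-1, 9, 5), (5, 1, -5), (-5, 9, 1), (1, 9, -5), (-5, 1, 5), (5, 9, -1)
cycles coincide ⇒ equivalent

yes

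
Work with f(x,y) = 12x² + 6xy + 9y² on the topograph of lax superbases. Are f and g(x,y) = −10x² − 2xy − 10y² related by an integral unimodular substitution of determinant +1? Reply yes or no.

D₁ = -396, D₂ = -396
f: flip: (12,6,9)→(9,-6,12)
f: reduced (well bottom): (9,-6,12) with a≤c, −a<b≤a
g is negative-definite; reduce −g:
−g: reduced (well bottom): (10,2,10) with a≤c, −a<b≤a
flip sign back: reduced form of g is (-10,-2,-10)
reduced forms (9, -6, 12) vs (-10, -2, -10) ⇒ inequivalent

no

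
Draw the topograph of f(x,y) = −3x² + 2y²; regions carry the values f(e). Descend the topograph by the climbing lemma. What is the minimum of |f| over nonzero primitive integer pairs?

descent: ρ → (2,4,-1)  [lands on river]
river: ρ → (-1,4,2)
closes: descent 1, river 2
min |a| on river = 1

1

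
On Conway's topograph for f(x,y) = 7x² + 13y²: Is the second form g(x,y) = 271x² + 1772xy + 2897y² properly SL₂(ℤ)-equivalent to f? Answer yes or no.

D₁ = -364, D₂ = -364
f: reduced (well bottom): (7,0,13) with a≤c, −a<b≤a
g: translate: b→146 (≡1772 mod 542), so (271,1772,2897)→(271,146,20)
g: flip: (271,146,20)→(20,-146,271)
g: translate: b→14 (≡-146 mod 40), so (20,-146,271)→(20,14,7)
g: flip: (20,14,7)→(7,-14,20)
g: translate: b→0 (≡-14 mod 14), so (7,-14,20)→(7,0,13)
g: reduced (well bottom): (7,0,13) with a≤c, −a<b≤a
reduced forms (7, 0, 13) vs (7, 0, 13) ⇒ equivalent

yes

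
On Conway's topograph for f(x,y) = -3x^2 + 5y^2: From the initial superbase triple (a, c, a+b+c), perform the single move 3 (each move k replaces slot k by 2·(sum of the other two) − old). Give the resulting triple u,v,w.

start (-3,5,2) = (f(1,0),f(0,1),f(1,1))
replace slot 3: 2·((-3)+5) − 2 = 2 → (-3,5,2)

-3,5,2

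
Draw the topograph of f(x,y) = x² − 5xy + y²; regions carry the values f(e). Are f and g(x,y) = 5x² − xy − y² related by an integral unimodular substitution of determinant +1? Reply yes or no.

D₁ = 21, D₂ = 21
river cycle of f (length 2): (1, 3, -3), (-3, 3, 1)
river cycle of g (length 2): (-1, 3, 3), (3, 3, -1)
cycles differ ⇒ inequivalent

no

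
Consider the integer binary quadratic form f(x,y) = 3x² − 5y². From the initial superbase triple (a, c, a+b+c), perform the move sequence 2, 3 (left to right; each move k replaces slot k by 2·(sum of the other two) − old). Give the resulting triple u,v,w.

start (3,-5,-2) = (f(1,0),f(0,1),f(1,1))
replace slot 2: 2·(3+(-2)) − (-5) = 7 → (3,7,-2)
replace slot 3: 2·(3+7) − (-2) = 22 → (3,7,22)

3,7,22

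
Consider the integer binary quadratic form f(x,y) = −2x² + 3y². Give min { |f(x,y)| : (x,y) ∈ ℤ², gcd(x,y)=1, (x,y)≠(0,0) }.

descent: ρ → (3,0,-2)
descent: ρ → (-2,4,1)  [lands on river]
river: ρ → (1,4,-2)
closes: descent 2, river 2
min |a| on river = 1

1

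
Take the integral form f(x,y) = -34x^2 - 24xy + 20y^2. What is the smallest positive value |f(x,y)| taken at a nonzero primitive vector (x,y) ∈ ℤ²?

descent: ρ → (20,24,-34)  [lands on river]
river: ρ → (-34,44,10)
river: ρ → (10,56,-4)
river: ρ → (-4,56,10)
river: ρ → (10,44,-34)
river: ρ → (-34,24,20)
river: ρ → (20,56,-2)
river: ρ → (-2,56,20)
closes: descent 1, river 8
min |a| on river = 2

2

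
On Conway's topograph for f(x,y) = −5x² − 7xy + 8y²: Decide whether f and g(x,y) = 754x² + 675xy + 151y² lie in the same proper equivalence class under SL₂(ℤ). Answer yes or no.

D₁ = 209, D₂ = 209
river cycle of f (length 12): (8, 7, -5), (-5, 13, 2), (2, 11, -11), (-11, 11, 2), (2, 13, -5), (-5, 7, 8), (8, 9, -4), (-4, 7, 10), (10, 13, -1), (-1, 13, 10), … (2 more)
river cycle of g (length 12): (8, 7, -5), (-5, 13, 2), (2, 11, -11), (-11, 11, 2), (2, 13, -5), (-5, 7, 8), (8, 9, -4), (-4, 7, 10), (10, 13, -1), (-1, 13, 10), … (2 more)
cycles coincide ⇒ equivalent

yes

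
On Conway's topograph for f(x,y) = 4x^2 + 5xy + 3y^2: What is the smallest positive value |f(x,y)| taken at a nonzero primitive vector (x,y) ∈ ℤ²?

translate: b→-3 (≡5 mod 8), so (4,5,3)→(4,-3,2)
flip: (4,-3,2)→(2,3,4)
translate: b→-1 (≡3 mod 4), so (2,3,4)→(2,-1,3)
reduced (well bottom): (2,-1,3) with a≤c, −a<b≤a
well minimum = a = 2

2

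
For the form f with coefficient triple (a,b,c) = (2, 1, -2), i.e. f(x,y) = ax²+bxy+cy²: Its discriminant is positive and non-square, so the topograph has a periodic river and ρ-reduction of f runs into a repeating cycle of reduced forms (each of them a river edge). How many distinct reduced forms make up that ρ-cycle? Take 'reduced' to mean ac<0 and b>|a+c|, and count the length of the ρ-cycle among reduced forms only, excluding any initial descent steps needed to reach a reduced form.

D = 17, ⌊√D⌋ = 4
river: ρ → (-2,3,1)
river: ρ → (1,3,-2)
river: ρ → (-2,1,2)
river: ρ → (2,3,-1)
river: ρ → (-1,3,2)
river: ρ → (2,1,-2)
ρ-cycle length = 6 (tail of 0 descent steps not counted)

6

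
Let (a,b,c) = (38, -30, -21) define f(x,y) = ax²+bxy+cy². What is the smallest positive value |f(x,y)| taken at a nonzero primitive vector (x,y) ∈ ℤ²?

descent: ρ → (-21,30,38)  [lands on river]
river: ρ → (38,46,-13)
river: ρ → (-13,58,14)
river: ρ → (14,54,-21)
closes: descent 1, river 4
min |a| on river = 13

13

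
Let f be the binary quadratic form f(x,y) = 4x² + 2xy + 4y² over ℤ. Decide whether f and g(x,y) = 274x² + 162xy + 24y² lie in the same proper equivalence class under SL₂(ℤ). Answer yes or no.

D₁ = -60, D₂ = -60
f: reduced (well bottom): (4,2,4) with a≤c, −a<b≤a
g: flip: (274,162,24)→(24,-162,274)
g: translate: b→-18 (≡-162 mod 48), so (24,-162,274)→(24,-18,4)
g: flip: (24,-18,4)→(4,18,24)
g: translate: b→2 (≡18 mod 8), so (4,18,24)→(4,2,4)
g: reduced (well bottom): (4,2,4) with a≤c, −a<b≤a
reduced forms (4, 2, 4) vs (4, 2, 4) ⇒ equivalent

yes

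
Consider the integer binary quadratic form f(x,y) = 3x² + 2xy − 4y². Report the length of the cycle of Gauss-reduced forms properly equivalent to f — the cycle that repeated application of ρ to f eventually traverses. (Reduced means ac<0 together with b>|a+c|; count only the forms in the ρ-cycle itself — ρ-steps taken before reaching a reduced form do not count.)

D = 52, ⌊√D⌋ = 7
river: ρ → (-4,6,1)
river: ρ → (1,6,-4)
river: ρ → (-4,2,3)
river: ρ → (3,4,-3)
river: ρ → (-3,2,4)
river: ρ → (4,6,-1)
river: ρ → (-1,6,4)
river: ρ → (4,2,-3)
river: ρ → (-3,4,3)
river: ρ → (3,2,-4)
ρ-cycle length = 10 (tail of 0 descent steps not counted)

10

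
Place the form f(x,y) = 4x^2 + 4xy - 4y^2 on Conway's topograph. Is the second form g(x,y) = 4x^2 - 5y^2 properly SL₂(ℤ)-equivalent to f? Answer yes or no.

D₁ = 80, D₂ = 80
river cycle of f (length 2): (-4, 4, 4), (4, 4, -4)
river cycle of g (length 2): (4, 8, -1), (-1, 8, 4)
cycles differ ⇒ inequivalent

no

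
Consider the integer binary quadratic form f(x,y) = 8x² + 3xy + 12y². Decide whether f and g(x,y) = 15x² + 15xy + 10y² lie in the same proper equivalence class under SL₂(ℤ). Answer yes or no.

D₁ = -375, D₂ = -375
f: reduced (well bottom): (8,3,12) with a≤c, −a<b≤a
g: flip: (15,15,10)→(10,-15,15)
g: translate: b→5 (≡-15 mod 20), so (10,-15,15)→(10,5,10)
g: reduced (well bottom): (10,5,10) with a≤c, −a<b≤a
reduced forms (8, 3, 12) vs (10, 5, 10) ⇒ inequivalent

no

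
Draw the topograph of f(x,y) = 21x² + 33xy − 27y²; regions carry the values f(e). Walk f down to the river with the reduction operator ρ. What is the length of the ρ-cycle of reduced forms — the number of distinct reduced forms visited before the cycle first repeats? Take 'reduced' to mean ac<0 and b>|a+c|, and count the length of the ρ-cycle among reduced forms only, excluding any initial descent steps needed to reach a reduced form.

D = 3357, ⌊√D⌋ = 57
river: ρ → (-27,21,27)
river: ρ → (27,33,-21)
river: ρ → (-21,51,9)
river: ρ → (9,57,-3)
river: ρ → (-3,57,9)
river: ρ → (9,51,-21)
river: ρ → (-21,33,27)
river: ρ → (27,21,-27)
river: ρ → (-27,33,21)
river: ρ → (21,51,-9)
river: ρ → (-9,57,3)
river: ρ → (3,57,-9)
river: ρ → (-9,51,21)
river: ρ → (21,33,-27)
ρ-cycle length = 14 (tail of 0 descent steps not counted)

14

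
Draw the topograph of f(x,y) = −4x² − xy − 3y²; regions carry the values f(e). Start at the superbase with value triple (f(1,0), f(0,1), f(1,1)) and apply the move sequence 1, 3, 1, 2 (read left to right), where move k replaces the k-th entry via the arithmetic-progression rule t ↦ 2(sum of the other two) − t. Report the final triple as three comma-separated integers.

start (-4,-3,-8) = (f(1,0),f(0,1),f(1,1))
replace slot 1: 2·((-3)+(-8)) − (-4) = -18 → (-18,-3,-8)
replace slot 3: 2·((-18)+(-3)) − (-8) = -34 → (-18,-3,-34)
replace slot 1: 2·((-3)+(-34)) − (-18) = -56 → (-56,-3,-34)
replace slot 2: 2·((-56)+(-34)) − (-3) = -177 → (-56,-177,-34)

-56,-177,-34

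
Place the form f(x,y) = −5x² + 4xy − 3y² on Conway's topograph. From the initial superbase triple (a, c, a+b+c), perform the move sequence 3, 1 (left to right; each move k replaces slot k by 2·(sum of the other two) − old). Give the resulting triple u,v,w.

start (-5,-3,-4) = (f(1,0),f(0,1),f(1,1))
replace slot 3: 2·((-5)+(-3)) − (-4) = -12 → (-5,-3,-12)
replace slot 1: 2·((-3)+(-12)) − (-5) = -25 → (-25,-3,-12)

-25,-3,-12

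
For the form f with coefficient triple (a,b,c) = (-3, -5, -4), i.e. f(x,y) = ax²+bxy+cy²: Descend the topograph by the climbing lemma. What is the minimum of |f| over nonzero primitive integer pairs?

translate: b→-1 (≡5 mod 6), so (3,5,4)→(3,-1,2)
flip: (3,-1,2)→(2,1,3)
reduced (well bottom): (2,1,3) with a≤c, −a<b≤a
well minimum |f| = |-2| = 2 (negative-definite)

2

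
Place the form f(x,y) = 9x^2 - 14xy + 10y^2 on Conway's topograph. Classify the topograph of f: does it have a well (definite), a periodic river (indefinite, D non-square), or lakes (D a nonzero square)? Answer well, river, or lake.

D = b²−4ac = (-14)² − 4·9·10 = -164
D < 0 ⇒ definite ⇒ every region one sign ⇒ single well

well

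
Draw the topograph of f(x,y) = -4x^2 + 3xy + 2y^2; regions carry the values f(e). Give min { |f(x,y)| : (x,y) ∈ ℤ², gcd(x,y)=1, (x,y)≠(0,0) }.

river: ρ → (2,5,-2)
river: ρ → (-2,3,4)
river: ρ → (4,5,-1)
river: ρ → (-1,5,4)
river: ρ → (4,3,-2)
river: ρ → (-2,5,2)
river: ρ → (2,3,-4)
river: ρ → (-4,5,1)
river: ρ → (1,5,-4)
river: ρ → (-4,3,2)
closes: descent 0, river 10
min |a| on river = 1

1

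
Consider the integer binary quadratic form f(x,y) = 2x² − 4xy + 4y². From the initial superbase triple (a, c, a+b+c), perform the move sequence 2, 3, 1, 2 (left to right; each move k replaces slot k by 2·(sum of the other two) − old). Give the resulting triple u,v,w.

start (2,4,2) = (f(1,0),f(0,1),f(1,1))
replace slot 2: 2·(2+2) − 4 = 4 → (2,4,2)
replace slot 3: 2·(2+4) − 2 = 10 → (2,4,10)
replace slot 1: 2·(4+10) − 2 = 26 → (26,4,10)
replace slot 2: 2·(26+10) − 4 = 68 → (26,68,10)

26,68,10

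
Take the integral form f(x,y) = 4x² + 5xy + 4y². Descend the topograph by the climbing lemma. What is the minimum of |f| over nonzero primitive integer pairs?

translate: b→-3 (≡5 mod 8), so (4,5,4)→(4,-3,3)
flip: (4,-3,3)→(3,3,4)
reduced (well bottom): (3,3,4) with a≤c, −a<b≤a
well minimum = a = 3

3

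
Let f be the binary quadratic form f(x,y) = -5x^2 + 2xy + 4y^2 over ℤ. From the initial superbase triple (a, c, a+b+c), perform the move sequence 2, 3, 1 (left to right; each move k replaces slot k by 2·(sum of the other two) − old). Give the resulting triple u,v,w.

start (-5,4,1) = (f(1,0),f(0,1),f(1,1))
replace slot 2: 2·((-5)+1) − 4 = -12 → (-5,-12,1)
replace slot 3: 2·((-5)+(-12)) − 1 = -35 → (-5,-12,-35)
replace slot 1: 2·((-12)+(-35)) − (-5) = -89 → (-89,-12,-35)

-89,-12,-35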